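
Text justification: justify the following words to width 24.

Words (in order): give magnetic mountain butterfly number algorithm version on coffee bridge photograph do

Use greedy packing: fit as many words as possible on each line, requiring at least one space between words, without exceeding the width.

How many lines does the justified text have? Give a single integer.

Line 1: ['give', 'magnetic', 'mountain'] (min_width=22, slack=2)
Line 2: ['butterfly', 'number'] (min_width=16, slack=8)
Line 3: ['algorithm', 'version', 'on'] (min_width=20, slack=4)
Line 4: ['coffee', 'bridge', 'photograph'] (min_width=24, slack=0)
Line 5: ['do'] (min_width=2, slack=22)
Total lines: 5

Answer: 5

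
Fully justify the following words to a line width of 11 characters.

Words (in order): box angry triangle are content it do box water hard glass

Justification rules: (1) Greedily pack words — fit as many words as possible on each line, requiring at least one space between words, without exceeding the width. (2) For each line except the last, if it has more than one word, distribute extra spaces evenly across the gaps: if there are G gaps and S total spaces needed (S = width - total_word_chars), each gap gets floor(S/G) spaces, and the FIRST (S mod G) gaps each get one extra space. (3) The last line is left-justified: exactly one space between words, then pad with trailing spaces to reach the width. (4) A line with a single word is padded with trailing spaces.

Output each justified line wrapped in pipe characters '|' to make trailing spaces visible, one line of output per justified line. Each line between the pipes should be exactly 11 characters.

Answer: |box   angry|
|triangle   |
|are content|
|it  do  box|
|water  hard|
|glass      |

Derivation:
Line 1: ['box', 'angry'] (min_width=9, slack=2)
Line 2: ['triangle'] (min_width=8, slack=3)
Line 3: ['are', 'content'] (min_width=11, slack=0)
Line 4: ['it', 'do', 'box'] (min_width=9, slack=2)
Line 5: ['water', 'hard'] (min_width=10, slack=1)
Line 6: ['glass'] (min_width=5, slack=6)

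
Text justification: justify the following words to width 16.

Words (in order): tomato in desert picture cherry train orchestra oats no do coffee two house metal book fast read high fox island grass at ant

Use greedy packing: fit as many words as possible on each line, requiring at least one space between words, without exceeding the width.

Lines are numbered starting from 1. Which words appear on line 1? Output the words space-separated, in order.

Line 1: ['tomato', 'in', 'desert'] (min_width=16, slack=0)
Line 2: ['picture', 'cherry'] (min_width=14, slack=2)
Line 3: ['train', 'orchestra'] (min_width=15, slack=1)
Line 4: ['oats', 'no', 'do'] (min_width=10, slack=6)
Line 5: ['coffee', 'two', 'house'] (min_width=16, slack=0)
Line 6: ['metal', 'book', 'fast'] (min_width=15, slack=1)
Line 7: ['read', 'high', 'fox'] (min_width=13, slack=3)
Line 8: ['island', 'grass', 'at'] (min_width=15, slack=1)
Line 9: ['ant'] (min_width=3, slack=13)

Answer: tomato in desert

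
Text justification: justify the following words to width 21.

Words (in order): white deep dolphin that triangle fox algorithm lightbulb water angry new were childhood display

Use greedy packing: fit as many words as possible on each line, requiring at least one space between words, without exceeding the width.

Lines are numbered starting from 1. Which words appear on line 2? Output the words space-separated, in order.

Line 1: ['white', 'deep', 'dolphin'] (min_width=18, slack=3)
Line 2: ['that', 'triangle', 'fox'] (min_width=17, slack=4)
Line 3: ['algorithm', 'lightbulb'] (min_width=19, slack=2)
Line 4: ['water', 'angry', 'new', 'were'] (min_width=20, slack=1)
Line 5: ['childhood', 'display'] (min_width=17, slack=4)

Answer: that triangle fox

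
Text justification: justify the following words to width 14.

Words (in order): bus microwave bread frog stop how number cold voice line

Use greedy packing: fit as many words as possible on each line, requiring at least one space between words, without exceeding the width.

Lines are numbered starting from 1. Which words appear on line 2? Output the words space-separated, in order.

Answer: bread frog

Derivation:
Line 1: ['bus', 'microwave'] (min_width=13, slack=1)
Line 2: ['bread', 'frog'] (min_width=10, slack=4)
Line 3: ['stop', 'how'] (min_width=8, slack=6)
Line 4: ['number', 'cold'] (min_width=11, slack=3)
Line 5: ['voice', 'line'] (min_width=10, slack=4)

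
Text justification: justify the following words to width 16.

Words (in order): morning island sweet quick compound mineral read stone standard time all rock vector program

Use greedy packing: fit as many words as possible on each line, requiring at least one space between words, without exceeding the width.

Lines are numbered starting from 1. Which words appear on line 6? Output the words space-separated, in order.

Answer: all rock vector

Derivation:
Line 1: ['morning', 'island'] (min_width=14, slack=2)
Line 2: ['sweet', 'quick'] (min_width=11, slack=5)
Line 3: ['compound', 'mineral'] (min_width=16, slack=0)
Line 4: ['read', 'stone'] (min_width=10, slack=6)
Line 5: ['standard', 'time'] (min_width=13, slack=3)
Line 6: ['all', 'rock', 'vector'] (min_width=15, slack=1)
Line 7: ['program'] (min_width=7, slack=9)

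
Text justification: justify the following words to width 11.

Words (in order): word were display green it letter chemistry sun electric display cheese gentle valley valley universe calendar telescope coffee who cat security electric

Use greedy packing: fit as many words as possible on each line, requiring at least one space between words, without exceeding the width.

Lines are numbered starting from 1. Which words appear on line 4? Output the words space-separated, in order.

Answer: letter

Derivation:
Line 1: ['word', 'were'] (min_width=9, slack=2)
Line 2: ['display'] (min_width=7, slack=4)
Line 3: ['green', 'it'] (min_width=8, slack=3)
Line 4: ['letter'] (min_width=6, slack=5)
Line 5: ['chemistry'] (min_width=9, slack=2)
Line 6: ['sun'] (min_width=3, slack=8)
Line 7: ['electric'] (min_width=8, slack=3)
Line 8: ['display'] (min_width=7, slack=4)
Line 9: ['cheese'] (min_width=6, slack=5)
Line 10: ['gentle'] (min_width=6, slack=5)
Line 11: ['valley'] (min_width=6, slack=5)
Line 12: ['valley'] (min_width=6, slack=5)
Line 13: ['universe'] (min_width=8, slack=3)
Line 14: ['calendar'] (min_width=8, slack=3)
Line 15: ['telescope'] (min_width=9, slack=2)
Line 16: ['coffee', 'who'] (min_width=10, slack=1)
Line 17: ['cat'] (min_width=3, slack=8)
Line 18: ['security'] (min_width=8, slack=3)
Line 19: ['electric'] (min_width=8, slack=3)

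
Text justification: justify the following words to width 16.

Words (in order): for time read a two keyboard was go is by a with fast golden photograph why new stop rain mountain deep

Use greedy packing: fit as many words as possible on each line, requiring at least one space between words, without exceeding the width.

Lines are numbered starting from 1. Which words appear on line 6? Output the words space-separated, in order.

Line 1: ['for', 'time', 'read', 'a'] (min_width=15, slack=1)
Line 2: ['two', 'keyboard', 'was'] (min_width=16, slack=0)
Line 3: ['go', 'is', 'by', 'a', 'with'] (min_width=15, slack=1)
Line 4: ['fast', 'golden'] (min_width=11, slack=5)
Line 5: ['photograph', 'why'] (min_width=14, slack=2)
Line 6: ['new', 'stop', 'rain'] (min_width=13, slack=3)
Line 7: ['mountain', 'deep'] (min_width=13, slack=3)

Answer: new stop rain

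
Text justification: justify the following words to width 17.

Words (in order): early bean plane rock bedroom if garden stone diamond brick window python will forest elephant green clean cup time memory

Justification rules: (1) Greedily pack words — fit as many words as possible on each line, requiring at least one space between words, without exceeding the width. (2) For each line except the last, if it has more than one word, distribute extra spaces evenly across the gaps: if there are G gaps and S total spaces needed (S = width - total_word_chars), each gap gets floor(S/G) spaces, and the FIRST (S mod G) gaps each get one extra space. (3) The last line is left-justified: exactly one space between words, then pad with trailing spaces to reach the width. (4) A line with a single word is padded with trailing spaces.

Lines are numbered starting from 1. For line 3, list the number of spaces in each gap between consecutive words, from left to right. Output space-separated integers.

Line 1: ['early', 'bean', 'plane'] (min_width=16, slack=1)
Line 2: ['rock', 'bedroom', 'if'] (min_width=15, slack=2)
Line 3: ['garden', 'stone'] (min_width=12, slack=5)
Line 4: ['diamond', 'brick'] (min_width=13, slack=4)
Line 5: ['window', 'python'] (min_width=13, slack=4)
Line 6: ['will', 'forest'] (min_width=11, slack=6)
Line 7: ['elephant', 'green'] (min_width=14, slack=3)
Line 8: ['clean', 'cup', 'time'] (min_width=14, slack=3)
Line 9: ['memory'] (min_width=6, slack=11)

Answer: 6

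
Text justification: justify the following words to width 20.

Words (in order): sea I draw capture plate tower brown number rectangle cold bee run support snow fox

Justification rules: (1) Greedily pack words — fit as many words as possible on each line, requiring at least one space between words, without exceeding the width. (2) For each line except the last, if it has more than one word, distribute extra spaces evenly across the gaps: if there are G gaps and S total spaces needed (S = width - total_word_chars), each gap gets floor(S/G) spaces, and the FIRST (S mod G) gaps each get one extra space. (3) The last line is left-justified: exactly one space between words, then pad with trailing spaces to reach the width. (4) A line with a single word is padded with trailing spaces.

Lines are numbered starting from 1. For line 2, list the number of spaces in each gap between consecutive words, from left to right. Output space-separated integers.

Answer: 3 2

Derivation:
Line 1: ['sea', 'I', 'draw', 'capture'] (min_width=18, slack=2)
Line 2: ['plate', 'tower', 'brown'] (min_width=17, slack=3)
Line 3: ['number', 'rectangle'] (min_width=16, slack=4)
Line 4: ['cold', 'bee', 'run', 'support'] (min_width=20, slack=0)
Line 5: ['snow', 'fox'] (min_width=8, slack=12)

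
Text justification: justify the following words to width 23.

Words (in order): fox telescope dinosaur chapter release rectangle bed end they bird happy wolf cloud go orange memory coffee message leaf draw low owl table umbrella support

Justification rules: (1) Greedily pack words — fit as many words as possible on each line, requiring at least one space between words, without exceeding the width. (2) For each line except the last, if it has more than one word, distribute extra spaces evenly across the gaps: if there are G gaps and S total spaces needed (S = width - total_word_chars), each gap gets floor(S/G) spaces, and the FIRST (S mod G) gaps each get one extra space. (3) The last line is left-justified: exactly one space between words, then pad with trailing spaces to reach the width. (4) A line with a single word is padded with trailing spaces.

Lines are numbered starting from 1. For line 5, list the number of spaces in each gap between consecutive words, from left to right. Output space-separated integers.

Answer: 1 1 1

Derivation:
Line 1: ['fox', 'telescope', 'dinosaur'] (min_width=22, slack=1)
Line 2: ['chapter', 'release'] (min_width=15, slack=8)
Line 3: ['rectangle', 'bed', 'end', 'they'] (min_width=22, slack=1)
Line 4: ['bird', 'happy', 'wolf', 'cloud'] (min_width=21, slack=2)
Line 5: ['go', 'orange', 'memory', 'coffee'] (min_width=23, slack=0)
Line 6: ['message', 'leaf', 'draw', 'low'] (min_width=21, slack=2)
Line 7: ['owl', 'table', 'umbrella'] (min_width=18, slack=5)
Line 8: ['support'] (min_width=7, slack=16)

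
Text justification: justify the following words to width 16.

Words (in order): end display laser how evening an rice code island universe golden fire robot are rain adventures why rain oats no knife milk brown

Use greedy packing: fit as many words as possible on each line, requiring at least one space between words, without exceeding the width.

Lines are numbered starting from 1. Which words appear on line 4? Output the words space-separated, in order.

Line 1: ['end', 'display'] (min_width=11, slack=5)
Line 2: ['laser', 'how'] (min_width=9, slack=7)
Line 3: ['evening', 'an', 'rice'] (min_width=15, slack=1)
Line 4: ['code', 'island'] (min_width=11, slack=5)
Line 5: ['universe', 'golden'] (min_width=15, slack=1)
Line 6: ['fire', 'robot', 'are'] (min_width=14, slack=2)
Line 7: ['rain', 'adventures'] (min_width=15, slack=1)
Line 8: ['why', 'rain', 'oats', 'no'] (min_width=16, slack=0)
Line 9: ['knife', 'milk', 'brown'] (min_width=16, slack=0)

Answer: code island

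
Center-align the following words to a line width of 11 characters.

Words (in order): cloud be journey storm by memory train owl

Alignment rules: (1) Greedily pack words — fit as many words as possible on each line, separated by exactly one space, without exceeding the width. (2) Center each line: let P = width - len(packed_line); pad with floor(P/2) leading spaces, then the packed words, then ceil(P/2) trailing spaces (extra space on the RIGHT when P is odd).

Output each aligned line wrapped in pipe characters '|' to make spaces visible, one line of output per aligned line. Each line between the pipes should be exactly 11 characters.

Line 1: ['cloud', 'be'] (min_width=8, slack=3)
Line 2: ['journey'] (min_width=7, slack=4)
Line 3: ['storm', 'by'] (min_width=8, slack=3)
Line 4: ['memory'] (min_width=6, slack=5)
Line 5: ['train', 'owl'] (min_width=9, slack=2)

Answer: | cloud be  |
|  journey  |
| storm by  |
|  memory   |
| train owl |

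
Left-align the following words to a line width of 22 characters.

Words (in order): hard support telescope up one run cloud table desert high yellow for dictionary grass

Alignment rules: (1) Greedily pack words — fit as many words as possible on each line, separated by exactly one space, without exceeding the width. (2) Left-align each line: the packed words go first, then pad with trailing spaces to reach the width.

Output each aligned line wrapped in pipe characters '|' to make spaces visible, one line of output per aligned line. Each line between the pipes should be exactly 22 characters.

Line 1: ['hard', 'support', 'telescope'] (min_width=22, slack=0)
Line 2: ['up', 'one', 'run', 'cloud', 'table'] (min_width=22, slack=0)
Line 3: ['desert', 'high', 'yellow', 'for'] (min_width=22, slack=0)
Line 4: ['dictionary', 'grass'] (min_width=16, slack=6)

Answer: |hard support telescope|
|up one run cloud table|
|desert high yellow for|
|dictionary grass      |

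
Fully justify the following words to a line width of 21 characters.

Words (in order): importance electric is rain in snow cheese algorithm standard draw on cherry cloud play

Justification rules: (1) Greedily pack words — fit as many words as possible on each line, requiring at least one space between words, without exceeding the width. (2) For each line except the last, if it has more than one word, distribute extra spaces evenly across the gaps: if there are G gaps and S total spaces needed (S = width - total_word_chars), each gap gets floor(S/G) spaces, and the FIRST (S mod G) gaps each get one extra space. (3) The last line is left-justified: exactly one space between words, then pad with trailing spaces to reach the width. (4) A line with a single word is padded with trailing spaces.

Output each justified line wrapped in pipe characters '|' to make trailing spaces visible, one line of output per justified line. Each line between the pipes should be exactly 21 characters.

Answer: |importance   electric|
|is   rain   in   snow|
|cheese      algorithm|
|standard    draw   on|
|cherry cloud play    |

Derivation:
Line 1: ['importance', 'electric'] (min_width=19, slack=2)
Line 2: ['is', 'rain', 'in', 'snow'] (min_width=15, slack=6)
Line 3: ['cheese', 'algorithm'] (min_width=16, slack=5)
Line 4: ['standard', 'draw', 'on'] (min_width=16, slack=5)
Line 5: ['cherry', 'cloud', 'play'] (min_width=17, slack=4)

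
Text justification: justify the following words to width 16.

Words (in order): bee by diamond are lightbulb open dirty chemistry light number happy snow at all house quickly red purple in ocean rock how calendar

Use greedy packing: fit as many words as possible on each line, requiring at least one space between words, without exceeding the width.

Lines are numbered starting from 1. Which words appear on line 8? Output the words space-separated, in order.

Line 1: ['bee', 'by', 'diamond'] (min_width=14, slack=2)
Line 2: ['are', 'lightbulb'] (min_width=13, slack=3)
Line 3: ['open', 'dirty'] (min_width=10, slack=6)
Line 4: ['chemistry', 'light'] (min_width=15, slack=1)
Line 5: ['number', 'happy'] (min_width=12, slack=4)
Line 6: ['snow', 'at', 'all'] (min_width=11, slack=5)
Line 7: ['house', 'quickly'] (min_width=13, slack=3)
Line 8: ['red', 'purple', 'in'] (min_width=13, slack=3)
Line 9: ['ocean', 'rock', 'how'] (min_width=14, slack=2)
Line 10: ['calendar'] (min_width=8, slack=8)

Answer: red purple in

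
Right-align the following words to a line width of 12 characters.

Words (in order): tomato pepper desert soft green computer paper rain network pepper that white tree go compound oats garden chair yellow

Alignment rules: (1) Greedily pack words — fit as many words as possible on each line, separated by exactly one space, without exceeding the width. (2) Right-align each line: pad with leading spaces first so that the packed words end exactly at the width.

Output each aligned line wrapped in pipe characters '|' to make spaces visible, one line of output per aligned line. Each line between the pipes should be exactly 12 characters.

Line 1: ['tomato'] (min_width=6, slack=6)
Line 2: ['pepper'] (min_width=6, slack=6)
Line 3: ['desert', 'soft'] (min_width=11, slack=1)
Line 4: ['green'] (min_width=5, slack=7)
Line 5: ['computer'] (min_width=8, slack=4)
Line 6: ['paper', 'rain'] (min_width=10, slack=2)
Line 7: ['network'] (min_width=7, slack=5)
Line 8: ['pepper', 'that'] (min_width=11, slack=1)
Line 9: ['white', 'tree'] (min_width=10, slack=2)
Line 10: ['go', 'compound'] (min_width=11, slack=1)
Line 11: ['oats', 'garden'] (min_width=11, slack=1)
Line 12: ['chair', 'yellow'] (min_width=12, slack=0)

Answer: |      tomato|
|      pepper|
| desert soft|
|       green|
|    computer|
|  paper rain|
|     network|
| pepper that|
|  white tree|
| go compound|
| oats garden|
|chair yellow|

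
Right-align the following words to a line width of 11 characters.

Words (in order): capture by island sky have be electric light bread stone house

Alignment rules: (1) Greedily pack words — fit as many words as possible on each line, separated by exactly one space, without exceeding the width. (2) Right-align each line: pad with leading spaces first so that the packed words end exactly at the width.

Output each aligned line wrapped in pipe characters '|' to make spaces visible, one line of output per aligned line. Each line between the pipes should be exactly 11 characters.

Answer: | capture by|
| island sky|
|    have be|
|   electric|
|light bread|
|stone house|

Derivation:
Line 1: ['capture', 'by'] (min_width=10, slack=1)
Line 2: ['island', 'sky'] (min_width=10, slack=1)
Line 3: ['have', 'be'] (min_width=7, slack=4)
Line 4: ['electric'] (min_width=8, slack=3)
Line 5: ['light', 'bread'] (min_width=11, slack=0)
Line 6: ['stone', 'house'] (min_width=11, slack=0)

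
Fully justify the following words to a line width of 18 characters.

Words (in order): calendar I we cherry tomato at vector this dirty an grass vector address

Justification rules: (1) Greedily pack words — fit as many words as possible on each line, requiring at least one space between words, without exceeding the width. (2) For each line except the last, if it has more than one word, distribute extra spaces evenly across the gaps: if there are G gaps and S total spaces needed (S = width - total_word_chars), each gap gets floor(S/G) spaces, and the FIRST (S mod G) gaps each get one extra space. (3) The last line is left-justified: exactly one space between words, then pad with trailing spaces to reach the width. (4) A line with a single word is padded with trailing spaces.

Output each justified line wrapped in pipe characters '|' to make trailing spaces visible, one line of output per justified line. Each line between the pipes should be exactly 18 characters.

Answer: |calendar    I   we|
|cherry  tomato  at|
|vector  this dirty|
|an   grass  vector|
|address           |

Derivation:
Line 1: ['calendar', 'I', 'we'] (min_width=13, slack=5)
Line 2: ['cherry', 'tomato', 'at'] (min_width=16, slack=2)
Line 3: ['vector', 'this', 'dirty'] (min_width=17, slack=1)
Line 4: ['an', 'grass', 'vector'] (min_width=15, slack=3)
Line 5: ['address'] (min_width=7, slack=11)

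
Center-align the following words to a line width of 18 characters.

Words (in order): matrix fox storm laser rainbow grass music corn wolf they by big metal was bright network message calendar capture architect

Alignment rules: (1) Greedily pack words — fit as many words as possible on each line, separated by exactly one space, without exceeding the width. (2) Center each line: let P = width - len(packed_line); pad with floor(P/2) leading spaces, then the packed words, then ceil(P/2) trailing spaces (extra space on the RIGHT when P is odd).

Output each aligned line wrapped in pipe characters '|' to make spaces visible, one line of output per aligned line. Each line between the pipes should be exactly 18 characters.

Answer: | matrix fox storm |
|  laser rainbow   |
| grass music corn |
| wolf they by big |
| metal was bright |
| network message  |
| calendar capture |
|    architect     |

Derivation:
Line 1: ['matrix', 'fox', 'storm'] (min_width=16, slack=2)
Line 2: ['laser', 'rainbow'] (min_width=13, slack=5)
Line 3: ['grass', 'music', 'corn'] (min_width=16, slack=2)
Line 4: ['wolf', 'they', 'by', 'big'] (min_width=16, slack=2)
Line 5: ['metal', 'was', 'bright'] (min_width=16, slack=2)
Line 6: ['network', 'message'] (min_width=15, slack=3)
Line 7: ['calendar', 'capture'] (min_width=16, slack=2)
Line 8: ['architect'] (min_width=9, slack=9)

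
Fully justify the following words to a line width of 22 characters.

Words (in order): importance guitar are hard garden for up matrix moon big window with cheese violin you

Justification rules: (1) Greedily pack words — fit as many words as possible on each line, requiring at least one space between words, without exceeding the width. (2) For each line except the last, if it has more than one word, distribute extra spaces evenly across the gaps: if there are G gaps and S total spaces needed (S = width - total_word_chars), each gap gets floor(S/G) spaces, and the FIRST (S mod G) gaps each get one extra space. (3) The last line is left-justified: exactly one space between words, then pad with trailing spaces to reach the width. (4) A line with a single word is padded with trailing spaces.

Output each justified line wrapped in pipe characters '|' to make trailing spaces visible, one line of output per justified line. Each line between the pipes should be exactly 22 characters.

Answer: |importance  guitar are|
|hard   garden  for  up|
|matrix moon big window|
|with cheese violin you|

Derivation:
Line 1: ['importance', 'guitar', 'are'] (min_width=21, slack=1)
Line 2: ['hard', 'garden', 'for', 'up'] (min_width=18, slack=4)
Line 3: ['matrix', 'moon', 'big', 'window'] (min_width=22, slack=0)
Line 4: ['with', 'cheese', 'violin', 'you'] (min_width=22, slack=0)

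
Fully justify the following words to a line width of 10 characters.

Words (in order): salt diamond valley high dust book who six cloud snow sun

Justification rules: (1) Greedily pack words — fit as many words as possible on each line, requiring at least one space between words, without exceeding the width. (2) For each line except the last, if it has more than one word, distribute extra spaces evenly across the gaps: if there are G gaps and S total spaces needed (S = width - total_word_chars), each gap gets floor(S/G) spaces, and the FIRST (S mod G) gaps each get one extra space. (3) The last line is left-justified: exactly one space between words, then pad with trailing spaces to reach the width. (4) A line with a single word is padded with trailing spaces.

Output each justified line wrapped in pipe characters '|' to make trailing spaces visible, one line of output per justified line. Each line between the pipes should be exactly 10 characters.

Line 1: ['salt'] (min_width=4, slack=6)
Line 2: ['diamond'] (min_width=7, slack=3)
Line 3: ['valley'] (min_width=6, slack=4)
Line 4: ['high', 'dust'] (min_width=9, slack=1)
Line 5: ['book', 'who'] (min_width=8, slack=2)
Line 6: ['six', 'cloud'] (min_width=9, slack=1)
Line 7: ['snow', 'sun'] (min_width=8, slack=2)

Answer: |salt      |
|diamond   |
|valley    |
|high  dust|
|book   who|
|six  cloud|
|snow sun  |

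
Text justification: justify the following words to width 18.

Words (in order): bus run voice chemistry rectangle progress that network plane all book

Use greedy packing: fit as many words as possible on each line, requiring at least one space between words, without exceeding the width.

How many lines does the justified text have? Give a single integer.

Line 1: ['bus', 'run', 'voice'] (min_width=13, slack=5)
Line 2: ['chemistry'] (min_width=9, slack=9)
Line 3: ['rectangle', 'progress'] (min_width=18, slack=0)
Line 4: ['that', 'network', 'plane'] (min_width=18, slack=0)
Line 5: ['all', 'book'] (min_width=8, slack=10)
Total lines: 5

Answer: 5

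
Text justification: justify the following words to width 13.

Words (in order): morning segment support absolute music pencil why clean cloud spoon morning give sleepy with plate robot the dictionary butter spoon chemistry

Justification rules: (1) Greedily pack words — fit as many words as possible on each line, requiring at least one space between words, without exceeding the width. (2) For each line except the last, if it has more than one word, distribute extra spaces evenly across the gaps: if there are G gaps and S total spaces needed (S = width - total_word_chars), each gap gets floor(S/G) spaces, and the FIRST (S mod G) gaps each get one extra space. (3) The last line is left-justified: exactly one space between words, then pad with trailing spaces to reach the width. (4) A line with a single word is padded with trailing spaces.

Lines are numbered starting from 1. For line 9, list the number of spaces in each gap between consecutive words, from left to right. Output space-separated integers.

Answer: 3

Derivation:
Line 1: ['morning'] (min_width=7, slack=6)
Line 2: ['segment'] (min_width=7, slack=6)
Line 3: ['support'] (min_width=7, slack=6)
Line 4: ['absolute'] (min_width=8, slack=5)
Line 5: ['music', 'pencil'] (min_width=12, slack=1)
Line 6: ['why', 'clean'] (min_width=9, slack=4)
Line 7: ['cloud', 'spoon'] (min_width=11, slack=2)
Line 8: ['morning', 'give'] (min_width=12, slack=1)
Line 9: ['sleepy', 'with'] (min_width=11, slack=2)
Line 10: ['plate', 'robot'] (min_width=11, slack=2)
Line 11: ['the'] (min_width=3, slack=10)
Line 12: ['dictionary'] (min_width=10, slack=3)
Line 13: ['butter', 'spoon'] (min_width=12, slack=1)
Line 14: ['chemistry'] (min_width=9, slack=4)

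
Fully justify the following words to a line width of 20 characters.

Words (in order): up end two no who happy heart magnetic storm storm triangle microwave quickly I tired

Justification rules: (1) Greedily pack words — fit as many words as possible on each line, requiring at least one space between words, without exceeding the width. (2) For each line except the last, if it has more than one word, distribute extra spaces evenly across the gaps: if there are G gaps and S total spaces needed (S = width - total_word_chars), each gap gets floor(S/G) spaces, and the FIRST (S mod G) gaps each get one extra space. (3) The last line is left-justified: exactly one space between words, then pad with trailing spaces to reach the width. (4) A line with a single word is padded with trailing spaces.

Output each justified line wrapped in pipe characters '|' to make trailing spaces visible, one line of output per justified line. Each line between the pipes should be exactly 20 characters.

Answer: |up  end  two  no who|
|happy heart magnetic|
|storm storm triangle|
|microwave  quickly I|
|tired               |

Derivation:
Line 1: ['up', 'end', 'two', 'no', 'who'] (min_width=17, slack=3)
Line 2: ['happy', 'heart', 'magnetic'] (min_width=20, slack=0)
Line 3: ['storm', 'storm', 'triangle'] (min_width=20, slack=0)
Line 4: ['microwave', 'quickly', 'I'] (min_width=19, slack=1)
Line 5: ['tired'] (min_width=5, slack=15)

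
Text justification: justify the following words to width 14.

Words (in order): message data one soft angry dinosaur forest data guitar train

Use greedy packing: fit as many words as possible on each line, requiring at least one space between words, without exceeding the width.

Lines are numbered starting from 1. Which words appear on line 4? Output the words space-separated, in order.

Line 1: ['message', 'data'] (min_width=12, slack=2)
Line 2: ['one', 'soft', 'angry'] (min_width=14, slack=0)
Line 3: ['dinosaur'] (min_width=8, slack=6)
Line 4: ['forest', 'data'] (min_width=11, slack=3)
Line 5: ['guitar', 'train'] (min_width=12, slack=2)

Answer: forest data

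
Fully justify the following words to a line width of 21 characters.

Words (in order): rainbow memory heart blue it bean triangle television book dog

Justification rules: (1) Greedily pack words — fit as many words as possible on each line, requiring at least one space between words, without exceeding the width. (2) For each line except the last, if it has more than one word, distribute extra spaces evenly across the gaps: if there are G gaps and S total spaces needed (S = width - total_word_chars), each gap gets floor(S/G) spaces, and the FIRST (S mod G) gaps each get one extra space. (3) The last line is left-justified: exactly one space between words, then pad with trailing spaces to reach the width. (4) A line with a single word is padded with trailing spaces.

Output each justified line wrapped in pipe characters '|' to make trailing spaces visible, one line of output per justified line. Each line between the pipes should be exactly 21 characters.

Line 1: ['rainbow', 'memory', 'heart'] (min_width=20, slack=1)
Line 2: ['blue', 'it', 'bean', 'triangle'] (min_width=21, slack=0)
Line 3: ['television', 'book', 'dog'] (min_width=19, slack=2)

Answer: |rainbow  memory heart|
|blue it bean triangle|
|television book dog  |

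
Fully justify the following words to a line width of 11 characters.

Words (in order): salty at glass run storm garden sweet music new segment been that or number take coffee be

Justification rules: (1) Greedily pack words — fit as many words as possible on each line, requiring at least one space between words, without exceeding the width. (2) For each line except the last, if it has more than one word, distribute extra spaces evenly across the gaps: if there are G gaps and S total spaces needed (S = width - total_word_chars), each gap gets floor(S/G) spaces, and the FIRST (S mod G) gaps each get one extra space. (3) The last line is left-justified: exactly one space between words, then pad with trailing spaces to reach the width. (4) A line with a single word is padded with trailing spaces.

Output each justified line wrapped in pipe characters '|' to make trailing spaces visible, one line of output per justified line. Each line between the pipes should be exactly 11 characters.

Answer: |salty    at|
|glass   run|
|storm      |
|garden     |
|sweet music|
|new segment|
|been   that|
|or   number|
|take coffee|
|be         |

Derivation:
Line 1: ['salty', 'at'] (min_width=8, slack=3)
Line 2: ['glass', 'run'] (min_width=9, slack=2)
Line 3: ['storm'] (min_width=5, slack=6)
Line 4: ['garden'] (min_width=6, slack=5)
Line 5: ['sweet', 'music'] (min_width=11, slack=0)
Line 6: ['new', 'segment'] (min_width=11, slack=0)
Line 7: ['been', 'that'] (min_width=9, slack=2)
Line 8: ['or', 'number'] (min_width=9, slack=2)
Line 9: ['take', 'coffee'] (min_width=11, slack=0)
Line 10: ['be'] (min_width=2, slack=9)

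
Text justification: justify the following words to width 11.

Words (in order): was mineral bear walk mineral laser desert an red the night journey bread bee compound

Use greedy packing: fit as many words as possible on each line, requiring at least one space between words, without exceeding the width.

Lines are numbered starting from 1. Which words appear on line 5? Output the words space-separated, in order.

Line 1: ['was', 'mineral'] (min_width=11, slack=0)
Line 2: ['bear', 'walk'] (min_width=9, slack=2)
Line 3: ['mineral'] (min_width=7, slack=4)
Line 4: ['laser'] (min_width=5, slack=6)
Line 5: ['desert', 'an'] (min_width=9, slack=2)
Line 6: ['red', 'the'] (min_width=7, slack=4)
Line 7: ['night'] (min_width=5, slack=6)
Line 8: ['journey'] (min_width=7, slack=4)
Line 9: ['bread', 'bee'] (min_width=9, slack=2)
Line 10: ['compound'] (min_width=8, slack=3)

Answer: desert an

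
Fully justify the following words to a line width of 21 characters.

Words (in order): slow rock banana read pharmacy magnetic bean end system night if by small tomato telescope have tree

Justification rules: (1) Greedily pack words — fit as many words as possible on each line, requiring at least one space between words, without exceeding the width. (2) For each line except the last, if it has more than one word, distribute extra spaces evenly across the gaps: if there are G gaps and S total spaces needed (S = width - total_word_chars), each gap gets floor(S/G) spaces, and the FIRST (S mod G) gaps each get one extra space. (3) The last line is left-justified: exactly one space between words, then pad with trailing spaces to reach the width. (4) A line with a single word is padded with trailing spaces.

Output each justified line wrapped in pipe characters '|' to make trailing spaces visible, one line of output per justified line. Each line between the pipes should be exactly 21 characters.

Answer: |slow rock banana read|
|pharmacy     magnetic|
|bean end system night|
|if  by  small  tomato|
|telescope have tree  |

Derivation:
Line 1: ['slow', 'rock', 'banana', 'read'] (min_width=21, slack=0)
Line 2: ['pharmacy', 'magnetic'] (min_width=17, slack=4)
Line 3: ['bean', 'end', 'system', 'night'] (min_width=21, slack=0)
Line 4: ['if', 'by', 'small', 'tomato'] (min_width=18, slack=3)
Line 5: ['telescope', 'have', 'tree'] (min_width=19, slack=2)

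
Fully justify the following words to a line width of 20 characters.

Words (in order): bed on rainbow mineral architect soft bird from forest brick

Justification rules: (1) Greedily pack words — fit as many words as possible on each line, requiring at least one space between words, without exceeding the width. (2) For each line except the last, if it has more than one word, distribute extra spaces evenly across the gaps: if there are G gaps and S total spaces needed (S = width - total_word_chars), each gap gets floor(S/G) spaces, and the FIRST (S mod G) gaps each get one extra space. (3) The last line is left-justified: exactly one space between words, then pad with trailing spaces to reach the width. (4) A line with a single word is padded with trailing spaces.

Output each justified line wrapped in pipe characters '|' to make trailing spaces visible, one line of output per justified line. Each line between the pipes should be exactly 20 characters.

Answer: |bed    on    rainbow|
|mineral    architect|
|soft    bird    from|
|forest brick        |

Derivation:
Line 1: ['bed', 'on', 'rainbow'] (min_width=14, slack=6)
Line 2: ['mineral', 'architect'] (min_width=17, slack=3)
Line 3: ['soft', 'bird', 'from'] (min_width=14, slack=6)
Line 4: ['forest', 'brick'] (min_width=12, slack=8)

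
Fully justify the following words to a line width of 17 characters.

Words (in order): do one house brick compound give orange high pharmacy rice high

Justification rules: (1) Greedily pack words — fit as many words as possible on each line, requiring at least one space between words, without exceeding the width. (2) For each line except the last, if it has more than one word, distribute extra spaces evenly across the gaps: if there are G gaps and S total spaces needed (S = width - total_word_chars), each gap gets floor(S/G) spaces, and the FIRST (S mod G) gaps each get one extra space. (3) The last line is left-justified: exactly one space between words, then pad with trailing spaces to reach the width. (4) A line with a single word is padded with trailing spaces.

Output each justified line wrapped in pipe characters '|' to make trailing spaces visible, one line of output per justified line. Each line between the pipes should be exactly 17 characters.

Line 1: ['do', 'one', 'house'] (min_width=12, slack=5)
Line 2: ['brick', 'compound'] (min_width=14, slack=3)
Line 3: ['give', 'orange', 'high'] (min_width=16, slack=1)
Line 4: ['pharmacy', 'rice'] (min_width=13, slack=4)
Line 5: ['high'] (min_width=4, slack=13)

Answer: |do    one   house|
|brick    compound|
|give  orange high|
|pharmacy     rice|
|high             |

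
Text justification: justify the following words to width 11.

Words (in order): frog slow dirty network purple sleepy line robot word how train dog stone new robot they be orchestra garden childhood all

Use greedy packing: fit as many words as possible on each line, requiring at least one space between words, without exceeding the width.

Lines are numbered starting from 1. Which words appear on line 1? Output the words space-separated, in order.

Answer: frog slow

Derivation:
Line 1: ['frog', 'slow'] (min_width=9, slack=2)
Line 2: ['dirty'] (min_width=5, slack=6)
Line 3: ['network'] (min_width=7, slack=4)
Line 4: ['purple'] (min_width=6, slack=5)
Line 5: ['sleepy', 'line'] (min_width=11, slack=0)
Line 6: ['robot', 'word'] (min_width=10, slack=1)
Line 7: ['how', 'train'] (min_width=9, slack=2)
Line 8: ['dog', 'stone'] (min_width=9, slack=2)
Line 9: ['new', 'robot'] (min_width=9, slack=2)
Line 10: ['they', 'be'] (min_width=7, slack=4)
Line 11: ['orchestra'] (min_width=9, slack=2)
Line 12: ['garden'] (min_width=6, slack=5)
Line 13: ['childhood'] (min_width=9, slack=2)
Line 14: ['all'] (min_width=3, slack=8)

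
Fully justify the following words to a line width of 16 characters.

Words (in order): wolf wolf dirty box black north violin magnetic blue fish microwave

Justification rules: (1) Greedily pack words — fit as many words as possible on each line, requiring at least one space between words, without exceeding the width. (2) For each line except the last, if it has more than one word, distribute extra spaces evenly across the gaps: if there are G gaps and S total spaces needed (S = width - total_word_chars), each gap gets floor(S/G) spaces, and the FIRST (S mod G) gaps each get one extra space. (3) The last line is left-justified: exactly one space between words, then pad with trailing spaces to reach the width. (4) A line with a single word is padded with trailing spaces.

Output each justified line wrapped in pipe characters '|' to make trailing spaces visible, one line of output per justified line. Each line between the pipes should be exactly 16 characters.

Line 1: ['wolf', 'wolf', 'dirty'] (min_width=15, slack=1)
Line 2: ['box', 'black', 'north'] (min_width=15, slack=1)
Line 3: ['violin', 'magnetic'] (min_width=15, slack=1)
Line 4: ['blue', 'fish'] (min_width=9, slack=7)
Line 5: ['microwave'] (min_width=9, slack=7)

Answer: |wolf  wolf dirty|
|box  black north|
|violin  magnetic|
|blue        fish|
|microwave       |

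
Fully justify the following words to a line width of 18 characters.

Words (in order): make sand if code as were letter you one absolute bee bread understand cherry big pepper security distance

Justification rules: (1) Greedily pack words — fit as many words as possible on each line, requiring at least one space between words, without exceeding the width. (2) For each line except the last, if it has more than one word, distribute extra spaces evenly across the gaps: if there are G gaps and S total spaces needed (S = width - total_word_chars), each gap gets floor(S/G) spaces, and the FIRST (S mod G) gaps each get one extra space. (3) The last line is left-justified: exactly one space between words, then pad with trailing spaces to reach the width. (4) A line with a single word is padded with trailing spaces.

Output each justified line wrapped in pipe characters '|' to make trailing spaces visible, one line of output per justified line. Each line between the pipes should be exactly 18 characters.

Line 1: ['make', 'sand', 'if', 'code'] (min_width=17, slack=1)
Line 2: ['as', 'were', 'letter', 'you'] (min_width=18, slack=0)
Line 3: ['one', 'absolute', 'bee'] (min_width=16, slack=2)
Line 4: ['bread', 'understand'] (min_width=16, slack=2)
Line 5: ['cherry', 'big', 'pepper'] (min_width=17, slack=1)
Line 6: ['security', 'distance'] (min_width=17, slack=1)

Answer: |make  sand if code|
|as were letter you|
|one  absolute  bee|
|bread   understand|
|cherry  big pepper|
|security distance |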